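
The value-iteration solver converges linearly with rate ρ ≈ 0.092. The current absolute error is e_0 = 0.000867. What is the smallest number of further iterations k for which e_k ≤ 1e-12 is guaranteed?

9

After k steps, e_k ≈ 0.000867·0.092^k.
Need 0.092^k ≤ 1e-12/0.000867 = 1.1534e-09.
k ≥ ln(1.1534e-09)/ln(0.092) = -20.5806/-2.38597 = 8.626.
Smallest integer k = 9.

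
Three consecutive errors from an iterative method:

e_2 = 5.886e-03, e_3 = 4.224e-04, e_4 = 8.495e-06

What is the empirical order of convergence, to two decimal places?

1.48

p ≈ ln(e_4/e_3) / ln(e_3/e_2)
  = ln(8.495e-06/4.224e-04) / ln(4.224e-04/5.886e-03)
  = ln(0.0201113) / ln(0.0717635)
  = -3.90647 / -2.63438 ≈ 1.48288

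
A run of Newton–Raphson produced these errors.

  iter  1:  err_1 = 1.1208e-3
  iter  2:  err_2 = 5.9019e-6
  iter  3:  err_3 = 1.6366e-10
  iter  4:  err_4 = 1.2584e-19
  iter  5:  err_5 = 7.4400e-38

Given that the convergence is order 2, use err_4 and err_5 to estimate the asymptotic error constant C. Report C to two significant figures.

C ≈ err_5 / err_4^2
  = 7.4400e-38 / (1.2584e-19)^2
  = 7.4400e-38 / 1.58357e-38 ≈ 4.6982

4.7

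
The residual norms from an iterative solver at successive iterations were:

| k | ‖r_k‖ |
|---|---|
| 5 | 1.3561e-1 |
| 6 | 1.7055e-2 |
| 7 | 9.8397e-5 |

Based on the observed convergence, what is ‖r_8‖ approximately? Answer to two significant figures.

First estimate the order: p ≈ ln(‖r_7‖/‖r_6‖) / ln(‖r_6‖/‖r_5‖) = ln(9.8397e-5/1.7055e-2)/ln(1.7055e-2/1.3561e-1) = ln(0.00576939)/ln(0.125765) ≈ 2.4864.
Then ‖r_8‖ ≈ ‖r_7‖·(‖r_7‖/‖r_6‖)^p = 9.8397e-5·(0.00576939)^2.4864 = 9.8397e-5·2.7119e-06 ≈ 2.668e-10.

2.7e-10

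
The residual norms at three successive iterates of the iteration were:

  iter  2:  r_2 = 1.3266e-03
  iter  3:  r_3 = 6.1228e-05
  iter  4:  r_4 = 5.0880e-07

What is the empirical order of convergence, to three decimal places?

p ≈ ln(r_4/r_3) / ln(r_3/r_2)
  = ln(5.0880e-07/6.1228e-05) / ln(6.1228e-05/1.3266e-03)
  = ln(0.00830992) / ln(0.0461541)
  = -4.790305 / -3.075769 ≈ 1.557433

1.557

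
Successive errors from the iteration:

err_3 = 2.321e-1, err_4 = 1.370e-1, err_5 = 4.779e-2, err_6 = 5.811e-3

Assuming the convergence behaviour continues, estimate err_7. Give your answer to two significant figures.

8.6e-5

First estimate the order: p ≈ ln(err_6/err_5) / ln(err_5/err_4) = ln(5.811e-3/4.779e-2)/ln(4.779e-2/1.370e-1) = ln(0.121594)/ln(0.348832) ≈ 2.0007.
Then err_7 ≈ err_6·(err_6/err_5)^p = 5.811e-3·(0.121594)^2.0007 = 5.811e-3·0.0147633 ≈ 8.579e-05.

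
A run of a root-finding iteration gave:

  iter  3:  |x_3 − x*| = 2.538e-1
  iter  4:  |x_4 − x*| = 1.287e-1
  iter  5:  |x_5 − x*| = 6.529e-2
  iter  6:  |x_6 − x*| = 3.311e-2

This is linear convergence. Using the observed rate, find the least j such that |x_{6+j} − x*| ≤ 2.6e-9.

25

Rate ρ ≈ |x_6 − x*|/|x_5 − x*| = 3.311e-2/6.529e-2 = 0.5071.
After j more steps, |x_{6+j} − x*| ≈ 3.311e-2·ρ^j; need ρ^j ≤ 2.6e-9/3.311e-2 = 7.85261e-08.
j ≥ ln(7.85261e-08)/ln(0.5071) = -16.3598/-0.67905 = 24.092.
So 25 more iterations are needed.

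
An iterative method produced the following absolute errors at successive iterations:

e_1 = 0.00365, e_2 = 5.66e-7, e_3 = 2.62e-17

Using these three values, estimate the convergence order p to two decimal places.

2.71

p ≈ ln(e_3/e_2) / ln(e_2/e_1)
  = ln(2.62e-17/5.66e-7) / ln(5.66e-7/0.00365)
  = ln(4.62898e-11) / ln(0.000155068)
  = -23.79610 / -8.77165 ≈ 2.71284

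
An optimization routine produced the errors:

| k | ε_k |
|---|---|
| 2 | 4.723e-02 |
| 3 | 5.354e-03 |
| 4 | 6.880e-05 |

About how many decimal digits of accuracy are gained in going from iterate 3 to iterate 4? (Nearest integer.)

2

Digits gained ≈ log₁₀(ε_3/ε_4) = log₁₀(5.354e-03/6.880e-05) = log₁₀(77.8198) ≈ 1.891.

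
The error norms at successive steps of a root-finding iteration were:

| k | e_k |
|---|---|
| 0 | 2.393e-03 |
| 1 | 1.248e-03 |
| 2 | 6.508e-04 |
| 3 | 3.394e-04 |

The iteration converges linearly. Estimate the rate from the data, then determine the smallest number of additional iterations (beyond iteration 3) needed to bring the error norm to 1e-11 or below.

Rate ρ ≈ e_3/e_2 = 3.394e-04/6.508e-04 = 0.5215.
After j more steps, e_{3+j} ≈ 3.394e-04·ρ^j; need ρ^j ≤ 1e-11/3.394e-04 = 2.94638e-08.
j ≥ ln(2.94638e-08)/ln(0.5215) = -17.3401/-0.65105 = 26.634.
So 27 more iterations are needed.

27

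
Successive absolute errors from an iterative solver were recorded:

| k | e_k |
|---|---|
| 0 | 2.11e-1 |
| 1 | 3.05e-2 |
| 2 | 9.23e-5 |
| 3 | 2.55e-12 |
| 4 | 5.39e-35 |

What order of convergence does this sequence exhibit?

Consecutive ratios: e_4/e_3 = 5.39e-35/2.55e-12 = 2.11373e-23, e_3/e_2 = 2.55e-12/9.23e-5 = 2.76273e-08.
p ≈ ln(2.11373e-23)/ln(2.76273e-08) = -52.2110/-17.4045 ≈ 3.00.
So the convergence is cubic (order 3).

3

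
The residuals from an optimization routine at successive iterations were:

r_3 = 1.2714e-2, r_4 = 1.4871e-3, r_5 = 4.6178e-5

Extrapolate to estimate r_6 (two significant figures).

1.7e-7

First estimate the order: p ≈ ln(r_5/r_4) / ln(r_4/r_3) = ln(4.6178e-5/1.4871e-3)/ln(1.4871e-3/1.2714e-2) = ln(0.0310524)/ln(0.116966) ≈ 1.6180.
Then r_6 ≈ r_5·(r_5/r_4)^p = 4.6178e-5·(0.0310524)^1.6180 = 4.6178e-5·0.00363254 ≈ 1.677e-07.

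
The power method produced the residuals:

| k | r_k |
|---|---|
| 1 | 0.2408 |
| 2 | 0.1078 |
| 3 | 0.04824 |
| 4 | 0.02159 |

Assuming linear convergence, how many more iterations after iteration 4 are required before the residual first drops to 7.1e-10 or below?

Rate ρ ≈ r_4/r_3 = 0.02159/0.04824 = 0.4476.
After j more steps, r_{4+j} ≈ 0.02159·ρ^j; need ρ^j ≤ 7.1e-10/0.02159 = 3.28856e-08.
j ≥ ln(3.28856e-08)/ln(0.4476) = -17.2302/-0.80386 = 21.434.
So 22 more iterations are needed.

22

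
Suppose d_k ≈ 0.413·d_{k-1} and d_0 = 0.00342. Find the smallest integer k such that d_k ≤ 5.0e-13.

After k steps, d_k ≈ 0.00342·0.413^k.
Need 0.413^k ≤ 5.0e-13/0.00342 = 1.46199e-10.
k ≥ ln(1.46199e-10)/ln(0.413) = -22.6461/-0.88431 = 25.609.
Smallest integer k = 26.

26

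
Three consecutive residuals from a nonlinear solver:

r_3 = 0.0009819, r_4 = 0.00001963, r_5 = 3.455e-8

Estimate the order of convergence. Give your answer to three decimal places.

p ≈ ln(r_5/r_4) / ln(r_4/r_3)
  = ln(3.455e-8/0.00001963) / ln(0.00001963/0.0009819)
  = ln(0.00176006) / ln(0.0199919)
  = -6.342407 / -3.912428 ≈ 1.621092

1.621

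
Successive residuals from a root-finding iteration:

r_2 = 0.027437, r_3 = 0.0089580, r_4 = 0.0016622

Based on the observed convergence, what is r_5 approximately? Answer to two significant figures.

1.3e-4

First estimate the order: p ≈ ln(r_4/r_3) / ln(r_3/r_2) = ln(0.0016622/0.0089580)/ln(0.0089580/0.027437) = ln(0.185555)/ln(0.326493) ≈ 1.5048.
Then r_5 ≈ r_4·(r_4/r_3)^p = 0.0016622·(0.185555)^1.5048 = 0.0016622·0.0792862 ≈ 0.0001318.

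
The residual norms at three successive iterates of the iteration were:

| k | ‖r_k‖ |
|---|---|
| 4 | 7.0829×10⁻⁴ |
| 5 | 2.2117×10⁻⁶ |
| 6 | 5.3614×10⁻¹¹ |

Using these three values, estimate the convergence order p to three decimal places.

1.842

p ≈ ln(‖r_6‖/‖r_5‖) / ln(‖r_5‖/‖r_4‖)
  = ln(5.3614×10⁻¹¹/2.2117×10⁻⁶) / ln(2.2117×10⁻⁶/7.0829×10⁻⁴)
  = ln(2.42411e-05) / ln(0.00312259)
  = -10.627461 / -5.769092 ≈ 1.842138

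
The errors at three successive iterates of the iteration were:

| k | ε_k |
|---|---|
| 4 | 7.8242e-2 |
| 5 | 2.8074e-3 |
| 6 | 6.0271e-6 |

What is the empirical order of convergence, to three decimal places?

1.846

p ≈ ln(ε_6/ε_5) / ln(ε_5/ε_4)
  = ln(6.0271e-6/2.8074e-3) / ln(2.8074e-3/7.8242e-2)
  = ln(0.00214686) / ln(0.035881)
  = -6.143749 / -3.327547 ≈ 1.846330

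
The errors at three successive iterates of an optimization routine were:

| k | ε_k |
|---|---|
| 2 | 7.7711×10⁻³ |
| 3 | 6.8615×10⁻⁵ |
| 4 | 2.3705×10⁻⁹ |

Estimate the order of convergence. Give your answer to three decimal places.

2.172

p ≈ ln(ε_4/ε_3) / ln(ε_3/ε_2)
  = ln(2.3705×10⁻⁹/6.8615×10⁻⁵) / ln(6.8615×10⁻⁵/7.7711×10⁻³)
  = ln(3.45478e-05) / ln(0.00882951)
  = -10.273167 / -4.729656 ≈ 2.172075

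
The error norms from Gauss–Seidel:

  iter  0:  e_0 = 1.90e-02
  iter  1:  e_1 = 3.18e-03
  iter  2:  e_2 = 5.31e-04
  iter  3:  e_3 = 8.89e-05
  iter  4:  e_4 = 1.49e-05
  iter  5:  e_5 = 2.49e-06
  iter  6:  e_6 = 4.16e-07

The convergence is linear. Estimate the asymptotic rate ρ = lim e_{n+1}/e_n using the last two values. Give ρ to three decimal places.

0.167

ρ ≈ e_6/e_5 = 4.16e-07/2.49e-06 = 0.16707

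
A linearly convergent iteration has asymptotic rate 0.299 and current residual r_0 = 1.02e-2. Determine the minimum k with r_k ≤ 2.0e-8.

11

After k steps, r_k ≈ 1.02e-2·0.299^k.
Need 0.299^k ≤ 2.0e-8/1.02e-2 = 1.96078e-06.
k ≥ ln(1.96078e-06)/ln(0.299) = -13.1422/-1.20731 = 10.886.
Smallest integer k = 11.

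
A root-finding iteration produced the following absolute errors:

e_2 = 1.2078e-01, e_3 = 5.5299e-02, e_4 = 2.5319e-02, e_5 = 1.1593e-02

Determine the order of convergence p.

1

Consecutive ratios: e_5/e_4 = 1.1593e-02/2.5319e-02 = 0.457877, e_4/e_3 = 2.5319e-02/5.5299e-02 = 0.457856.
p ≈ ln(0.457877)/ln(0.457856) = -0.7812/-0.7812 ≈ 1.00.
So the convergence is linear (order 1).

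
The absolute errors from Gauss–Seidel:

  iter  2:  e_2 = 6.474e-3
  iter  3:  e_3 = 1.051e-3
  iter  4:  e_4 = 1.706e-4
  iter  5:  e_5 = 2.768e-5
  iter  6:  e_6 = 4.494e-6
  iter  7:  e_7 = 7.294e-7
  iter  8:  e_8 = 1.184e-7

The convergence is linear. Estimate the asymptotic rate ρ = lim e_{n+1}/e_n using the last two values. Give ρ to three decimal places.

ρ ≈ e_8/e_7 = 1.184e-7/7.294e-7 = 0.16233

0.162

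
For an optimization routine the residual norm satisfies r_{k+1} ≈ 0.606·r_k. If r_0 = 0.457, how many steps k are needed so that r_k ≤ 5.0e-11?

46

After k steps, r_k ≈ 0.457·0.606^k.
Need 0.606^k ≤ 5.0e-11/0.457 = 1.09409e-10.
k ≥ ln(1.09409e-10)/ln(0.606) = -22.9359/-0.50088 = 45.791.
Smallest integer k = 46.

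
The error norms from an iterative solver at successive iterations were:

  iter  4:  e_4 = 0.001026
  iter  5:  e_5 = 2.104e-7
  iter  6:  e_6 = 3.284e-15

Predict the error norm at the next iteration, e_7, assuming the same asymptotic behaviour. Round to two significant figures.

First estimate the order: p ≈ ln(e_6/e_5) / ln(e_5/e_4) = ln(3.284e-15/2.104e-7)/ln(2.104e-7/0.001026) = ln(1.56084e-08)/ln(0.000205068) ≈ 2.1167.
Then e_7 ≈ e_6·(e_6/e_5)^p = 3.284e-15·(1.56084e-08)^2.1167 = 3.284e-15·2.99007e-17 ≈ 9.819e-32.

9.8e-32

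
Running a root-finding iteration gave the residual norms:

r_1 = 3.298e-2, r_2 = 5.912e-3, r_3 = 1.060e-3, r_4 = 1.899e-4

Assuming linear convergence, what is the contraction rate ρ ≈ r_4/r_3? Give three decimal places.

ρ ≈ r_4/r_3 = 1.899e-4/1.060e-3 = 0.17915

0.179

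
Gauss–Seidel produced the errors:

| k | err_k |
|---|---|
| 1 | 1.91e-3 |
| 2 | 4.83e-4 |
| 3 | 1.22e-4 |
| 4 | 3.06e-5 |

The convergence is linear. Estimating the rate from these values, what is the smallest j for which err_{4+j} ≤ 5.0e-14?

15

Rate ρ ≈ err_4/err_3 = 3.06e-5/1.22e-4 = 0.2508.
After j more steps, err_{4+j} ≈ 3.06e-5·ρ^j; need ρ^j ≤ 5.0e-14/3.06e-5 = 1.63399e-09.
j ≥ ln(1.63399e-09)/ln(0.2508) = -20.2322/-1.38310 = 14.628.
So 15 more iterations are needed.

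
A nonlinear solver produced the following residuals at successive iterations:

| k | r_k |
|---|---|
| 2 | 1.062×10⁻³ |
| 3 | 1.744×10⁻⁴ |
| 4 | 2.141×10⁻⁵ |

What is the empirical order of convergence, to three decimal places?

1.161

p ≈ ln(r_4/r_3) / ln(r_3/r_2)
  = ln(2.141×10⁻⁵/1.744×10⁻⁴) / ln(1.744×10⁻⁴/1.062×10⁻³)
  = ln(0.122764) / ln(0.164218)
  = -2.097491 / -1.806560 ≈ 1.161041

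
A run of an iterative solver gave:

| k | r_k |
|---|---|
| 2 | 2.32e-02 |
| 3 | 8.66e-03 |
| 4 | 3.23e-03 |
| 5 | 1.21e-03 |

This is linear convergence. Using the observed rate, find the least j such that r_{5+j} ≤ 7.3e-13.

Rate ρ ≈ r_5/r_4 = 1.21e-03/3.23e-03 = 0.3746.
After j more steps, r_{5+j} ≈ 1.21e-03·ρ^j; need ρ^j ≤ 7.3e-13/1.21e-03 = 6.03306e-10.
j ≥ ln(6.03306e-10)/ln(0.3746) = -21.2286/-0.98190 = 21.620.
So 22 more iterations are needed.

22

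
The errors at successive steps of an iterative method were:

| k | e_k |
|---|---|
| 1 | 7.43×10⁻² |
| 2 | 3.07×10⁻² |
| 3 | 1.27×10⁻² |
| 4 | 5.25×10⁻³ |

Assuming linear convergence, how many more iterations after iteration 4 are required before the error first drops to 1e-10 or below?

21

Rate ρ ≈ e_4/e_3 = 5.25×10⁻³/1.27×10⁻² = 0.4134.
After j more steps, e_{4+j} ≈ 5.25×10⁻³·ρ^j; need ρ^j ≤ 1e-10/5.25×10⁻³ = 1.90476e-08.
j ≥ ln(1.90476e-08)/ln(0.4134) = -17.7763/-0.88334 = 20.124.
So 21 more iterations are needed.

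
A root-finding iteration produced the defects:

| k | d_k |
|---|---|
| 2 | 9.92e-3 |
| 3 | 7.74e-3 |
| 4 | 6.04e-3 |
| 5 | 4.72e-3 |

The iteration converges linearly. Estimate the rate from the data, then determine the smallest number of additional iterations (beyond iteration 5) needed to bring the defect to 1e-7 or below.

Rate ρ ≈ d_5/d_4 = 4.72e-3/6.04e-3 = 0.7815.
After j more steps, d_{5+j} ≈ 4.72e-3·ρ^j; need ρ^j ≤ 1e-7/4.72e-3 = 2.11864e-05.
j ≥ ln(2.11864e-05)/ln(0.7815) = -10.7622/-0.24654 = 43.653.
So 44 more iterations are needed.

44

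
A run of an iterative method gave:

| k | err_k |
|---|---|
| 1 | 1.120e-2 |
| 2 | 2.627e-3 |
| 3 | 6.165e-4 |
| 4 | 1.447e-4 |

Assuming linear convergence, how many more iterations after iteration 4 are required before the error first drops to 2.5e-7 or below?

5

Rate ρ ≈ err_4/err_3 = 1.447e-4/6.165e-4 = 0.2347.
After j more steps, err_{4+j} ≈ 1.447e-4·ρ^j; need ρ^j ≤ 2.5e-7/1.447e-4 = 0.00172771.
j ≥ ln(0.00172771)/ln(0.2347) = -6.3610/-1.44945 = 4.389.
So 5 more iterations are needed.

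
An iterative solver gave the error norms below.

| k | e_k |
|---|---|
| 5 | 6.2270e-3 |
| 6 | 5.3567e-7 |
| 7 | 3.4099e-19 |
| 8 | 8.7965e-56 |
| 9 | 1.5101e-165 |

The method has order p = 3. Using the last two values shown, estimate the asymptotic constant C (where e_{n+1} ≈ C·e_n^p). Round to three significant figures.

2.22

C ≈ e_9 / e_8^3
  = 1.5101e-165 / (8.7965e-56)^3
  = 1.5101e-165 / 6.80659e-166 ≈ 2.2186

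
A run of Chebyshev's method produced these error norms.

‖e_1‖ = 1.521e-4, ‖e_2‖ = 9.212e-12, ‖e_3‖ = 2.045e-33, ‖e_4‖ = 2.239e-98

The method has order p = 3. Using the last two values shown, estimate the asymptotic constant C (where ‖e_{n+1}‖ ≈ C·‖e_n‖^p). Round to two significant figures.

C ≈ ‖e_4‖ / ‖e_3‖^3
  = 2.239e-98 / (2.045e-33)^3
  = 2.239e-98 / 8.55224e-99 ≈ 2.618

2.6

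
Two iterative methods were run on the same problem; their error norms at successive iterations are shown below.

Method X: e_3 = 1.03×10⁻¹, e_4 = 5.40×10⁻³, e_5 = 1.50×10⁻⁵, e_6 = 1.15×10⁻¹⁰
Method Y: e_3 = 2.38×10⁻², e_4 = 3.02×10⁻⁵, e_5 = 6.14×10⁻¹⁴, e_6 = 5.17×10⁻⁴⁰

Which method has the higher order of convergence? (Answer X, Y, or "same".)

Method X: p ≈ ln(1.15×10⁻¹⁰/1.50×10⁻⁵)/ln(1.50×10⁻⁵/5.40×10⁻³) ≈ 2.00.
Method Y: p ≈ ln(5.17×10⁻⁴⁰/6.14×10⁻¹⁴)/ln(6.14×10⁻¹⁴/3.02×10⁻⁵) ≈ 3.00.
Method Y has the higher order (≈3.0 vs ≈2.0).

Y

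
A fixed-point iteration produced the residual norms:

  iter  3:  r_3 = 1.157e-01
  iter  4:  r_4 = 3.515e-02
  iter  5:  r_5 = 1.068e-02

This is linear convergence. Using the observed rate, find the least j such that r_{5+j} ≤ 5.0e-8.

Rate ρ ≈ r_5/r_4 = 1.068e-02/3.515e-02 = 0.3038.
After j more steps, r_{5+j} ≈ 1.068e-02·ρ^j; need ρ^j ≤ 5.0e-8/1.068e-02 = 4.68165e-06.
j ≥ ln(4.68165e-06)/ln(0.3038) = -12.2719/-1.19139 = 10.300.
So 11 more iterations are needed.

11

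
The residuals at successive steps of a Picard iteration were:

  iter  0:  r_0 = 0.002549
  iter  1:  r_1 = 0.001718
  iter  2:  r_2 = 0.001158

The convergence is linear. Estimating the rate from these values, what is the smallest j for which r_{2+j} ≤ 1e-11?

48

Rate ρ ≈ r_2/r_1 = 0.001158/0.001718 = 0.6740.
After j more steps, r_{2+j} ≈ 0.001158·ρ^j; need ρ^j ≤ 1e-11/0.001158 = 8.63558e-09.
j ≥ ln(8.63558e-09)/ln(0.6740) = -18.5674/-0.39453 = 47.062.
So 48 more iterations are needed.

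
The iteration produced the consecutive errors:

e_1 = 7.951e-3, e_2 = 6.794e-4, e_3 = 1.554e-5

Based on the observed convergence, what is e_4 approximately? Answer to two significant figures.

4.7e-8

First estimate the order: p ≈ ln(e_3/e_2) / ln(e_2/e_1) = ln(1.554e-5/6.794e-4)/ln(6.794e-4/7.951e-3) = ln(0.0228731)/ln(0.0854484) ≈ 1.5358.
Then e_4 ≈ e_3·(e_3/e_2)^p = 1.554e-5·(0.0228731)^1.5358 = 1.554e-5·0.0030217 ≈ 4.696e-08.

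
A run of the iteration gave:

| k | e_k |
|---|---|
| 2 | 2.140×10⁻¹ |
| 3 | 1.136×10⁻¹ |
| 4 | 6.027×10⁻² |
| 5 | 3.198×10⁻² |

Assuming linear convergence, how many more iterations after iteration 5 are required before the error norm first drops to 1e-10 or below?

31

Rate ρ ≈ e_5/e_4 = 3.198×10⁻²/6.027×10⁻² = 0.5306.
After j more steps, e_{5+j} ≈ 3.198×10⁻²·ρ^j; need ρ^j ≤ 1e-10/3.198×10⁻² = 3.12695e-09.
j ≥ ln(3.12695e-09)/ln(0.5306) = -19.5832/-0.63375 = 30.901.
So 31 more iterations are needed.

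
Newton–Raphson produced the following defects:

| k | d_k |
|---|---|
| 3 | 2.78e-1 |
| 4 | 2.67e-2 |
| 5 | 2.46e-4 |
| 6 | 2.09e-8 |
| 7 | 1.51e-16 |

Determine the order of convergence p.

2

Consecutive ratios: d_7/d_6 = 1.51e-16/2.09e-8 = 7.22488e-09, d_6/d_5 = 2.09e-8/2.46e-4 = 8.49593e-05.
p ≈ ln(7.22488e-09)/ln(8.49593e-05) = -18.7457/-9.3733 ≈ 2.00.
So the convergence is quadratic (order 2).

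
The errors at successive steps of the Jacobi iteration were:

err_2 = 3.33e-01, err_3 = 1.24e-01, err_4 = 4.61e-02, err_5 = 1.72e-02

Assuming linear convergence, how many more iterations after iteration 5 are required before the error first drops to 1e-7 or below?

Rate ρ ≈ err_5/err_4 = 1.72e-02/4.61e-02 = 0.3731.
After j more steps, err_{5+j} ≈ 1.72e-02·ρ^j; need ρ^j ≤ 1e-7/1.72e-02 = 5.81395e-06.
j ≥ ln(5.81395e-06)/ln(0.3731) = -12.0553/-0.98591 = 12.228.
So 13 more iterations are needed.

13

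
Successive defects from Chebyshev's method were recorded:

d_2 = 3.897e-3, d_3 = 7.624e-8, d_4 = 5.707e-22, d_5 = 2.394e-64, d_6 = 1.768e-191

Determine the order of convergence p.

3

Consecutive ratios: d_6/d_5 = 1.768e-191/2.394e-64 = 7.38513e-128, d_5/d_4 = 2.394e-64/5.707e-22 = 4.19485e-43.
p ≈ ln(7.38513e-128)/ln(4.19485e-43) = -292.7314/-97.5773 ≈ 3.00.
So the convergence is cubic (order 3).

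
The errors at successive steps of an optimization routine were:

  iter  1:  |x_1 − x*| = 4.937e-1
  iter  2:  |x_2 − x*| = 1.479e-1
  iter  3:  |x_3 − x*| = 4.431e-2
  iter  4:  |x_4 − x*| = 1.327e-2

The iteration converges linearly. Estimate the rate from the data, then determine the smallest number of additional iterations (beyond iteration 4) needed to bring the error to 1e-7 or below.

Rate ρ ≈ |x_4 − x*|/|x_3 − x*| = 1.327e-2/4.431e-2 = 0.2995.
After j more steps, |x_{4+j} − x*| ≈ 1.327e-2·ρ^j; need ρ^j ≤ 1e-7/1.327e-2 = 7.5358e-06.
j ≥ ln(7.5358e-06)/ln(0.2995) = -11.7958/-1.20564 = 9.784.
So 10 more iterations are needed.

10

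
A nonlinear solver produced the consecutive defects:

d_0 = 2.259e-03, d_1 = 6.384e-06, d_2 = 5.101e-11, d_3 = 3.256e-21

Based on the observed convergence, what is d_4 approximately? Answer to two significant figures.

1.3e-41

First estimate the order: p ≈ ln(d_3/d_2) / ln(d_2/d_1) = ln(3.256e-21/5.101e-11)/ln(5.101e-11/6.384e-06) = ln(6.38306e-11)/ln(7.99029e-06) ≈ 2.0000.
Then d_4 ≈ d_3·(d_3/d_2)^p = 3.256e-21·(6.38306e-11)^2.0000 = 3.256e-21·4.07435e-21 ≈ 1.327e-41.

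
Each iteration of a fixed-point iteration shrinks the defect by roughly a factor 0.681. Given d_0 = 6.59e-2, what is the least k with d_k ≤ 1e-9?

After k steps, d_k ≈ 6.59e-2·0.681^k.
Need 0.681^k ≤ 1e-9/6.59e-2 = 1.51745e-08.
k ≥ ln(1.51745e-08)/ln(0.681) = -18.0036/-0.38419 = 46.861.
Smallest integer k = 47.

47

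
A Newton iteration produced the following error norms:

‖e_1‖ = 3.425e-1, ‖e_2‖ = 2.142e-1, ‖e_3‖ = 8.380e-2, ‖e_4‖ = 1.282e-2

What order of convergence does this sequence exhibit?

Consecutive ratios: ‖e_4‖/‖e_3‖ = 1.282e-2/8.380e-2 = 0.152983, ‖e_3‖/‖e_2‖ = 8.380e-2/2.142e-1 = 0.391223.
p ≈ ln(0.152983)/ln(0.391223) = -1.8774/-0.9385 ≈ 2.00.
So the convergence is quadratic (order 2).

2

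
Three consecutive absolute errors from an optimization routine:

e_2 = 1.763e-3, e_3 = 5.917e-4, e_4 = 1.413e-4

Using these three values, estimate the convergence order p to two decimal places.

p ≈ ln(e_4/e_3) / ln(e_3/e_2)
  = ln(1.413e-4/5.917e-4) / ln(5.917e-4/1.763e-3)
  = ln(0.238803) / ln(0.335621)
  = -1.43212 / -1.09177 ≈ 1.31174

1.31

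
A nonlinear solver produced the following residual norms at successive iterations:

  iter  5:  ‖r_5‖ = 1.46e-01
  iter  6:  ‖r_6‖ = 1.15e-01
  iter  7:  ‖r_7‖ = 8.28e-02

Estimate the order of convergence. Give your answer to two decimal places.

1.38

p ≈ ln(‖r_7‖/‖r_6‖) / ln(‖r_6‖/‖r_5‖)
  = ln(8.28e-02/1.15e-01) / ln(1.15e-01/1.46e-01)
  = ln(0.72) / ln(0.787671)
  = -0.32850 / -0.23867 ≈ 1.37638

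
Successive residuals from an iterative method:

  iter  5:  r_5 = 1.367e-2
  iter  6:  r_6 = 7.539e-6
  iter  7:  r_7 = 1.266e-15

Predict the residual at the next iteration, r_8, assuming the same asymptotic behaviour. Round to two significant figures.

6.0e-45

First estimate the order: p ≈ ln(r_7/r_6) / ln(r_6/r_5) = ln(1.266e-15/7.539e-6)/ln(7.539e-6/1.367e-2) = ln(1.67927e-10)/ln(0.0005515) ≈ 2.9999.
Then r_8 ≈ r_7·(r_7/r_6)^p = 1.266e-15·(1.67927e-10)^2.9999 = 1.266e-15·4.74612e-30 ≈ 6.009e-45.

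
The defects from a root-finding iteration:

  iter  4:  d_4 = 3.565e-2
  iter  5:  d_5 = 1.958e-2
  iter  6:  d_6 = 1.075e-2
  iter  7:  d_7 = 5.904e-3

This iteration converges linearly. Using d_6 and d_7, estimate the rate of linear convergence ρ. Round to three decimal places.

0.549

ρ ≈ d_7/d_6 = 5.904e-3/1.075e-2 = 0.54921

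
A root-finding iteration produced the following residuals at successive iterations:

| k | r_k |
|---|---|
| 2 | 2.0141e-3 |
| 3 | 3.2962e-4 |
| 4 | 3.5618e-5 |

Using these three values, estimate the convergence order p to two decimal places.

p ≈ ln(r_4/r_3) / ln(r_3/r_2)
  = ln(3.5618e-5/3.2962e-4) / ln(3.2962e-4/2.0141e-3)
  = ln(0.108058) / ln(0.163656)
  = -2.22509 / -1.80999 ≈ 1.22934

1.23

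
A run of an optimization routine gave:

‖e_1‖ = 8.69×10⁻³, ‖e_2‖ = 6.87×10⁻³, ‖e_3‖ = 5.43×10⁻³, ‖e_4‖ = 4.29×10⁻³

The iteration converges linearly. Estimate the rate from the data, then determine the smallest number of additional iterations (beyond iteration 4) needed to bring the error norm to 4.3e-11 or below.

Rate ρ ≈ ‖e_4‖/‖e_3‖ = 4.29×10⁻³/5.43×10⁻³ = 0.7901.
After j more steps, ‖e_{4+j}‖ ≈ 4.29×10⁻³·ρ^j; need ρ^j ≤ 4.3e-11/4.29×10⁻³ = 1.00233e-08.
j ≥ ln(1.00233e-08)/ln(0.7901) = -18.4184/-0.23560 = 78.177.
So 79 more iterations are needed.

79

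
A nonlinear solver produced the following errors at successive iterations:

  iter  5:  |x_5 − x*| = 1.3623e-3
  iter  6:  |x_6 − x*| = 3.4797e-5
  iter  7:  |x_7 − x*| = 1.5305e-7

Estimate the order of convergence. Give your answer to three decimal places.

1.480

p ≈ ln(|x_7 − x*|/|x_6 − x*|) / ln(|x_6 − x*|/|x_5 − x*|)
  = ln(1.5305e-7/3.4797e-5) / ln(3.4797e-5/1.3623e-3)
  = ln(0.00439837) / ln(0.0255428)
  = -5.426521 / -3.667400 ≈ 1.479664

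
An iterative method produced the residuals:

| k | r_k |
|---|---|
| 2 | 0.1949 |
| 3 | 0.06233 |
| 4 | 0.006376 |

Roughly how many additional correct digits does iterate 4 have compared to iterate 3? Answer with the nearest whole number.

Digits gained ≈ log₁₀(r_3/r_4) = log₁₀(0.06233/0.006376) = log₁₀(9.77572) ≈ 0.990.

1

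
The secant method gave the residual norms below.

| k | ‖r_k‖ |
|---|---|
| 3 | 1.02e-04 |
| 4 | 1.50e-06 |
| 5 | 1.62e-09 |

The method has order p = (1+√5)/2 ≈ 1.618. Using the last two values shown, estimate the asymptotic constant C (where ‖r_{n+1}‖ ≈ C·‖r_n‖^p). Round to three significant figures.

4.29

C ≈ ‖r_5‖ / ‖r_4‖^1.618
  = 1.62e-09 / (1.50e-06)^1.618
  = 1.62e-09 / 3.77499e-10 ≈ 4.2914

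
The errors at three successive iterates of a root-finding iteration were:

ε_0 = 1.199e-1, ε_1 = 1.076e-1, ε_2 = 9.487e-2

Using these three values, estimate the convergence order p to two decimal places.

p ≈ ln(ε_2/ε_1) / ln(ε_1/ε_0)
  = ln(9.487e-2/1.076e-1) / ln(1.076e-1/1.199e-1)
  = ln(0.881691) / ln(0.897415)
  = -0.12591 / -0.10824 ≈ 1.16325

1.16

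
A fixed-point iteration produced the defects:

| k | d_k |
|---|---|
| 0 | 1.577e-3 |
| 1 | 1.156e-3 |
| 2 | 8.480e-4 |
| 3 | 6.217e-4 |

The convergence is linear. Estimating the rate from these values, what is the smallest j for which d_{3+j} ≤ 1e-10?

51

Rate ρ ≈ d_3/d_2 = 6.217e-4/8.480e-4 = 0.7331.
After j more steps, d_{3+j} ≈ 6.217e-4·ρ^j; need ρ^j ≤ 1e-10/6.217e-4 = 1.60849e-07.
j ≥ ln(1.60849e-07)/ln(0.7331) = -15.6428/-0.31047 = 50.384.
So 51 more iterations are needed.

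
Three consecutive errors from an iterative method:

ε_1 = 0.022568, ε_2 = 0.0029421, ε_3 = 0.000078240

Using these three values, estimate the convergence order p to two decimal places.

1.78

p ≈ ln(ε_3/ε_2) / ln(ε_2/ε_1)
  = ln(0.000078240/0.0029421) / ln(0.0029421/0.022568)
  = ln(0.0265932) / ln(0.130366)
  = -3.62710 / -2.03741 ≈ 1.78025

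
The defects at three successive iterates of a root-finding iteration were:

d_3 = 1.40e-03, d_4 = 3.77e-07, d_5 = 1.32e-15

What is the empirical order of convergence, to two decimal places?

2.37

p ≈ ln(d_5/d_4) / ln(d_4/d_3)
  = ln(1.32e-15/3.77e-07) / ln(3.77e-07/1.40e-03)
  = ln(3.50133e-09) / ln(0.000269286)
  = -19.47012 / -8.21974 ≈ 2.36870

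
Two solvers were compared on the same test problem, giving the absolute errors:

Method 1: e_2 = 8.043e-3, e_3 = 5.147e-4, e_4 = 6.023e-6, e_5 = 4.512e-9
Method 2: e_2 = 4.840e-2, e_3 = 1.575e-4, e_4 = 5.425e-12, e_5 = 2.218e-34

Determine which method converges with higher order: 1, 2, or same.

2

Method 1: p ≈ ln(4.512e-9/6.023e-6)/ln(6.023e-6/5.147e-4) ≈ 1.62.
Method 2: p ≈ ln(2.218e-34/5.425e-12)/ln(5.425e-12/1.575e-4) ≈ 3.00.
Method 2 has the higher order (≈3.0 vs ≈1.6).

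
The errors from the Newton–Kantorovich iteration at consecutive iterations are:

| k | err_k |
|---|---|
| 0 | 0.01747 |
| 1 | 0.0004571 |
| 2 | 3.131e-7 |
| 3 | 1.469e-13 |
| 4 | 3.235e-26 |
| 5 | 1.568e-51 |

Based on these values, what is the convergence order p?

Consecutive ratios: err_5/err_4 = 1.568e-51/3.235e-26 = 4.84699e-26, err_4/err_3 = 3.235e-26/1.469e-13 = 2.20218e-13.
p ≈ ln(4.84699e-26)/ln(2.20218e-13) = -58.2889/-29.1442 ≈ 2.00.
So the convergence is quadratic (order 2).

2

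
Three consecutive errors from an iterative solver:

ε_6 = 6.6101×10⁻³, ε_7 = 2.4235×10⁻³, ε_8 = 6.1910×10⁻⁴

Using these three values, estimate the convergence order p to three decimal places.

p ≈ ln(ε_8/ε_7) / ln(ε_7/ε_6)
  = ln(6.1910×10⁻⁴/2.4235×10⁻³) / ln(2.4235×10⁻³/6.6101×10⁻³)
  = ln(0.255457) / ln(0.366636)
  = -1.364701 / -1.003386 ≈ 1.360096

1.360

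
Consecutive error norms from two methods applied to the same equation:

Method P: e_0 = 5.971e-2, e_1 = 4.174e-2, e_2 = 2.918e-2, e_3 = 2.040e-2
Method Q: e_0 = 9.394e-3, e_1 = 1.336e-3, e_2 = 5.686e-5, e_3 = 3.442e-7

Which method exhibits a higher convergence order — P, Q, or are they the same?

Method P: p ≈ ln(2.040e-2/2.918e-2)/ln(2.918e-2/4.174e-2) ≈ 1.00.
Method Q: p ≈ ln(3.442e-7/5.686e-5)/ln(5.686e-5/1.336e-3) ≈ 1.62.
Method Q has the higher order (≈1.6 vs ≈1.0).

Q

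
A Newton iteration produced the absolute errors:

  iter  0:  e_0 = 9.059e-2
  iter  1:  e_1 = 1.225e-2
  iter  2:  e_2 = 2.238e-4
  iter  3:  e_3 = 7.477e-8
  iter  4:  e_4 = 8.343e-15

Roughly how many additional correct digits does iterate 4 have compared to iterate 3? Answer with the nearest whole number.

Digits gained ≈ log₁₀(e_3/e_4) = log₁₀(7.477e-8/8.343e-15) = log₁₀(8.962e+06) ≈ 6.952.

7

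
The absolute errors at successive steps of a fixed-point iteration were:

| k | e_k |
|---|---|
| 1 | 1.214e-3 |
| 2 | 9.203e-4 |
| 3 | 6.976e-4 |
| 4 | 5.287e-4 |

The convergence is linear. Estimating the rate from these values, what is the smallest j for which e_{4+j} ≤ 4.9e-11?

59

Rate ρ ≈ e_4/e_3 = 5.287e-4/6.976e-4 = 0.7579.
After j more steps, e_{4+j} ≈ 5.287e-4·ρ^j; need ρ^j ≤ 4.9e-11/5.287e-4 = 9.26802e-08.
j ≥ ln(9.26802e-08)/ln(0.7579) = -16.1941/-0.27720 = 58.420.
So 59 more iterations are needed.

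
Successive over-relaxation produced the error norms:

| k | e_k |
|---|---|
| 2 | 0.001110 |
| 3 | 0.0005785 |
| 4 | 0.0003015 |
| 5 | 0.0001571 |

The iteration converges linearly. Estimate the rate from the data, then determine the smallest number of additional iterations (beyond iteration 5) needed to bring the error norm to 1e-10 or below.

Rate ρ ≈ e_5/e_4 = 0.0001571/0.0003015 = 0.5211.
After j more steps, e_{5+j} ≈ 0.0001571·ρ^j; need ρ^j ≤ 1e-10/0.0001571 = 6.36537e-07.
j ≥ ln(6.36537e-07)/ln(0.5211) = -14.2672/-0.65181 = 21.889.
So 22 more iterations are needed.

22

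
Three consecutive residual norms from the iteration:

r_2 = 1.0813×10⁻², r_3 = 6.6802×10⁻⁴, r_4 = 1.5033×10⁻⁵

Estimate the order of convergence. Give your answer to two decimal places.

p ≈ ln(r_4/r_3) / ln(r_3/r_2)
  = ln(1.5033×10⁻⁵/6.6802×10⁻⁴) / ln(6.6802×10⁻⁴/1.0813×10⁻²)
  = ln(0.0225038) / ln(0.0617793)
  = -3.79407 / -2.78419 ≈ 1.36272

1.36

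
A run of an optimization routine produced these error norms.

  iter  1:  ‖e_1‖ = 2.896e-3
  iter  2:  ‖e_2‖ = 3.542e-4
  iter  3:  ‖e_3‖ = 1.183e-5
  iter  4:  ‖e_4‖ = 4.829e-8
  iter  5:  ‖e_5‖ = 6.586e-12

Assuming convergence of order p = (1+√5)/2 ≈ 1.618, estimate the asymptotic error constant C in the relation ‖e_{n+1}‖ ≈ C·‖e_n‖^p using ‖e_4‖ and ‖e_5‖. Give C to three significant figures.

4.53

C ≈ ‖e_5‖ / ‖e_4‖^1.618
  = 6.586e-12 / (4.829e-8)^1.618
  = 6.586e-12 / 1.45372e-12 ≈ 4.5304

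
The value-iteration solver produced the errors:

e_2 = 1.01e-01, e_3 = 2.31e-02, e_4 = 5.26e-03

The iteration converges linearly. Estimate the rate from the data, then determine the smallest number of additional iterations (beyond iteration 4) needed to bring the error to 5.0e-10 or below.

11

Rate ρ ≈ e_4/e_3 = 5.26e-03/2.31e-02 = 0.2277.
After j more steps, e_{4+j} ≈ 5.26e-03·ρ^j; need ρ^j ≤ 5.0e-10/5.26e-03 = 9.5057e-08.
j ≥ ln(9.5057e-08)/ln(0.2277) = -16.1688/-1.47973 = 10.927.
So 11 more iterations are needed.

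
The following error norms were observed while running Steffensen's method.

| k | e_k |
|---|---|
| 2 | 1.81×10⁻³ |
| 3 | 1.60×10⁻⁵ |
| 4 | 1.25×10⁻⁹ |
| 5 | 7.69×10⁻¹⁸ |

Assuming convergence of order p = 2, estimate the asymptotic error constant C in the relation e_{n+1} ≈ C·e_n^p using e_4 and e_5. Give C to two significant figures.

4.9

C ≈ e_5 / e_4^2
  = 7.69×10⁻¹⁸ / (1.25×10⁻⁹)^2
  = 7.69×10⁻¹⁸ / 1.5625e-18 ≈ 4.9216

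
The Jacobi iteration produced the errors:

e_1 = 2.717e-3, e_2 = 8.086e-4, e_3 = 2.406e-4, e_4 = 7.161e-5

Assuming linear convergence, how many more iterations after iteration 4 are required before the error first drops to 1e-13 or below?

17

Rate ρ ≈ e_4/e_3 = 7.161e-5/2.406e-4 = 0.2976.
After j more steps, e_{4+j} ≈ 7.161e-5·ρ^j; need ρ^j ≤ 1e-13/7.161e-5 = 1.39645e-09.
j ≥ ln(1.39645e-09)/ln(0.2976) = -20.3893/-1.21200 = 16.823.
So 17 more iterations are needed.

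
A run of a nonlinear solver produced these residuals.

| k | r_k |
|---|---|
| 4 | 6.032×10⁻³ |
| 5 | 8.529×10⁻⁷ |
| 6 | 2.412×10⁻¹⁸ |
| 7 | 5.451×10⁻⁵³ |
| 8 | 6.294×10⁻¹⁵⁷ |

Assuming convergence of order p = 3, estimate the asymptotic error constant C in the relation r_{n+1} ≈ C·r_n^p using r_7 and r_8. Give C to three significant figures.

C ≈ r_8 / r_7^3
  = 6.294×10⁻¹⁵⁷ / (5.451×10⁻⁵³)^3
  = 6.294×10⁻¹⁵⁷ / 1.61968e-157 ≈ 3.886

3.89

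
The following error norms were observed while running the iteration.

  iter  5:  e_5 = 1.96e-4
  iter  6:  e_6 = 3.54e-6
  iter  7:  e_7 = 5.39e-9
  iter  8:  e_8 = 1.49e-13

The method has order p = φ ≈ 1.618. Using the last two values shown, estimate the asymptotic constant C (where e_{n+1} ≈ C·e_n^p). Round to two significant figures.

C ≈ e_8 / e_7^1.618
  = 1.49e-13 / (5.39e-9)^1.618
  = 1.49e-13 / 4.18515e-14 ≈ 3.5602

3.6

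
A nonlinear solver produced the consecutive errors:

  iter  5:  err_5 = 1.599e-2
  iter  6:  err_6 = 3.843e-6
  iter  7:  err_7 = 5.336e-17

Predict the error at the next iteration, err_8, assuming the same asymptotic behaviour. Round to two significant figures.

1.4e-49

First estimate the order: p ≈ ln(err_7/err_6) / ln(err_6/err_5) = ln(5.336e-17/3.843e-6)/ln(3.843e-6/1.599e-2) = ln(1.3885e-11)/ln(0.000240338) ≈ 3.0000.
Then err_8 ≈ err_7·(err_7/err_6)^p = 5.336e-17·(1.3885e-11)^3.0000 = 5.336e-17·2.67693e-33 ≈ 1.428e-49.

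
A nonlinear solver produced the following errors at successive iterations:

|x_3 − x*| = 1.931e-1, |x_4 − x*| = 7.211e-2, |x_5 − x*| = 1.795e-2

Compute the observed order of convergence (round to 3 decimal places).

1.412

p ≈ ln(|x_5 − x*|/|x_4 − x*|) / ln(|x_4 − x*|/|x_3 − x*|)
  = ln(1.795e-2/7.211e-2) / ln(7.211e-2/1.931e-1)
  = ln(0.248925) / ln(0.373433)
  = -1.390604 / -0.985017 ≈ 1.411756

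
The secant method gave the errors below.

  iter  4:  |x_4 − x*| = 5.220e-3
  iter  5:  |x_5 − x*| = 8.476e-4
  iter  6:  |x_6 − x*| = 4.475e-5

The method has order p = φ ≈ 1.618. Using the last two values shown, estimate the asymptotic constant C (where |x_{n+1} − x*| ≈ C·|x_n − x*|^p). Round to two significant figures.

C ≈ |x_6 − x*| / |x_5 − x*|^1.618
  = 4.475e-5 / (8.476e-4)^1.618
  = 4.475e-5 / 1.07106e-05 ≈ 4.1781

4.2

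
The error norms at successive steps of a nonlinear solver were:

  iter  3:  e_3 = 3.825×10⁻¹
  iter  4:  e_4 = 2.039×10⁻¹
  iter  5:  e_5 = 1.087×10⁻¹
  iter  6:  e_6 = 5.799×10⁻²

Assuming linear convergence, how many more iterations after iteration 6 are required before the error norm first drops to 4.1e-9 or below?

Rate ρ ≈ e_6/e_5 = 5.799×10⁻²/1.087×10⁻¹ = 0.5335.
After j more steps, e_{6+j} ≈ 5.799×10⁻²·ρ^j; need ρ^j ≤ 4.1e-9/5.799×10⁻² = 7.07018e-08.
j ≥ ln(7.07018e-08)/ln(0.5335) = -16.4648/-0.62830 = 26.205.
So 27 more iterations are needed.

27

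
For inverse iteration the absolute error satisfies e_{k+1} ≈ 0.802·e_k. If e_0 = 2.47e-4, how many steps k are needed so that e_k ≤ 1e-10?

67

After k steps, e_k ≈ 2.47e-4·0.802^k.
Need 0.802^k ≤ 1e-10/2.47e-4 = 4.04858e-07.
k ≥ ln(4.04858e-07)/ln(0.802) = -14.7197/-0.22065 = 66.711.
Smallest integer k = 67.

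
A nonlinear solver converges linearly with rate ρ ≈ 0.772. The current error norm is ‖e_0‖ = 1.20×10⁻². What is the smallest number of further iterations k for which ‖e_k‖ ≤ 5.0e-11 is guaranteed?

75

After k steps, ‖e_k‖ ≈ 1.20×10⁻²·0.772^k.
Need 0.772^k ≤ 5.0e-11/1.20×10⁻² = 4.16667e-09.
k ≥ ln(4.16667e-09)/ln(0.772) = -19.2961/-0.25877 = 74.569.
Smallest integer k = 75.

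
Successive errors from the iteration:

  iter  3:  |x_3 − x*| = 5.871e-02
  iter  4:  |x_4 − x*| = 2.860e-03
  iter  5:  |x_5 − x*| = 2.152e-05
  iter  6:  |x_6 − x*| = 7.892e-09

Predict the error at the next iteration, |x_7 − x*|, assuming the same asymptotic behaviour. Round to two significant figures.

2.2e-14

First estimate the order: p ≈ ln(|x_6 − x*|/|x_5 − x*|) / ln(|x_5 − x*|/|x_4 − x*|) = ln(7.892e-09/2.152e-05)/ln(2.152e-05/2.860e-03) = ln(0.000366729)/ln(0.00752448) ≈ 1.6179.
Then |x_7 − x*| ≈ |x_6 − x*|·(|x_6 − x*|/|x_5 − x*|)^p = 7.892e-09·(0.000366729)^1.6179 = 7.892e-09·2.76347e-06 ≈ 2.181e-14.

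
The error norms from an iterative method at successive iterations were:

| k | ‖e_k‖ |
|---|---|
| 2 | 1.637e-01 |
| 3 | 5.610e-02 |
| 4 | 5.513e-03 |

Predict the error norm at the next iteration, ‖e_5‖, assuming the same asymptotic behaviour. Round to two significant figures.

First estimate the order: p ≈ ln(‖e_4‖/‖e_3‖) / ln(‖e_3‖/‖e_2‖) = ln(5.513e-03/5.610e-02)/ln(5.610e-02/1.637e-01) = ln(0.0982709)/ln(0.3427) ≈ 2.1664.
Then ‖e_5‖ ≈ ‖e_4‖·(‖e_4‖/‖e_3‖)^p = 5.513e-03·(0.0982709)^2.1664 = 5.513e-03·0.00656431 ≈ 3.619e-05.

3.6e-5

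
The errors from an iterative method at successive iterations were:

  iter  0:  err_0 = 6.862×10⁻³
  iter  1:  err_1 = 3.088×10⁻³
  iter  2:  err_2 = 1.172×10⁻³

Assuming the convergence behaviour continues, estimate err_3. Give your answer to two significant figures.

3.6e-4

First estimate the order: p ≈ ln(err_2/err_1) / ln(err_1/err_0) = ln(1.172×10⁻³/3.088×10⁻³)/ln(3.088×10⁻³/6.862×10⁻³) = ln(0.379534)/ln(0.450015) ≈ 1.2133.
Then err_3 ≈ err_2·(err_2/err_1)^p = 1.172×10⁻³·(0.379534)^1.2133 = 1.172×10⁻³·0.308677 ≈ 0.0003618.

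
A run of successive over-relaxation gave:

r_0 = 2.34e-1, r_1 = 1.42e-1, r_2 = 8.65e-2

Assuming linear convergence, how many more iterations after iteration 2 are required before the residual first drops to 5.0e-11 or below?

Rate ρ ≈ r_2/r_1 = 8.65e-2/1.42e-1 = 0.6092.
After j more steps, r_{2+j} ≈ 8.65e-2·ρ^j; need ρ^j ≤ 5.0e-11/8.65e-2 = 5.78035e-10.
j ≥ ln(5.78035e-10)/ln(0.6092) = -21.2714/-0.49561 = 42.920.
So 43 more iterations are needed.

43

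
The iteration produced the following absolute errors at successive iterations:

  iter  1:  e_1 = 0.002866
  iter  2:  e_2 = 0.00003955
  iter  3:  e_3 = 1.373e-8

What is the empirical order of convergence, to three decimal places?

1.860

p ≈ ln(e_3/e_2) / ln(e_2/e_1)
  = ln(1.373e-8/0.00003955) / ln(0.00003955/0.002866)
  = ln(0.000347155) / ln(0.0137997)
  = -7.965739 / -4.283108 ≈ 1.859803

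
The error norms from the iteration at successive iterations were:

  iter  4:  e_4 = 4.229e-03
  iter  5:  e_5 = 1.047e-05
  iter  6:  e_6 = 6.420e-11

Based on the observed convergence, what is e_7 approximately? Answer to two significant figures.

First estimate the order: p ≈ ln(e_6/e_5) / ln(e_5/e_4) = ln(6.420e-11/1.047e-05)/ln(1.047e-05/4.229e-03) = ln(6.13181e-06)/ln(0.00247576) ≈ 1.9999.
Then e_7 ≈ e_6·(e_6/e_5)^p = 6.420e-11·(6.13181e-06)^1.9999 = 6.420e-11·3.76442e-11 ≈ 2.417e-21.

2.4e-21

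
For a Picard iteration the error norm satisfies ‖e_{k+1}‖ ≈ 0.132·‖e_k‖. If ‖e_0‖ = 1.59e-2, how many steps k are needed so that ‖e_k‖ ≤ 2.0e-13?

13

After k steps, ‖e_k‖ ≈ 1.59e-2·0.132^k.
Need 0.132^k ≤ 2.0e-13/1.59e-2 = 1.25786e-11.
k ≥ ln(1.25786e-11)/ln(0.132) = -25.0990/-2.02495 = 12.395.
Smallest integer k = 13.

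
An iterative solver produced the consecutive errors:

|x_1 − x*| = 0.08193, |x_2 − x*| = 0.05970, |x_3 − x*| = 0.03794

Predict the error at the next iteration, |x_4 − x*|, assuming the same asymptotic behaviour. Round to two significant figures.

First estimate the order: p ≈ ln(|x_3 − x*|/|x_2 − x*|) / ln(|x_2 − x*|/|x_1 − x*|) = ln(0.03794/0.05970)/ln(0.05970/0.08193) = ln(0.635511)/ln(0.728671) ≈ 1.4322.
Then |x_4 − x*| ≈ |x_3 − x*|·(|x_3 − x*|/|x_2 − x*|)^p = 0.03794·(0.635511)^1.4322 = 0.03794·0.522436 ≈ 0.01982.

2.0e-2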